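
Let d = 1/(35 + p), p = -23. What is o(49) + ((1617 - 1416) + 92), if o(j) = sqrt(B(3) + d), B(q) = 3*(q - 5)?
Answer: 293 + I*sqrt(213)/6 ≈ 293.0 + 2.4324*I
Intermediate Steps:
B(q) = -15 + 3*q (B(q) = 3*(-5 + q) = -15 + 3*q)
d = 1/12 (d = 1/(35 - 23) = 1/12 ≈ 0.083333)
o(j) = I*sqrt(213)/6 (o(j) = sqrt((-15 + 3*3) + 1/12) = sqrt((-15 + 9) + 1/12) = sqrt(-6 + 1/12) = sqrt(-71/12) = I*sqrt(213)/6)
o(49) + ((1617 - 1416) + 92) = I*sqrt(213)/6 + ((1617 - 1416) + 92) = I*sqrt(213)/6 + (201 + 92) = I*sqrt(213)/6 + 293 = 293 + I*sqrt(213)/6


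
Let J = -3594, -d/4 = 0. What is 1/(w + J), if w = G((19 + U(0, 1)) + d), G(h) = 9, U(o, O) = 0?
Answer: -1/3585 ≈ -0.00027894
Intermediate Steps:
d = 0 (d = -4*0 = 0)
w = 9
1/(w + J) = 1/(9 - 3594) = 1/(-3585) = -1/3585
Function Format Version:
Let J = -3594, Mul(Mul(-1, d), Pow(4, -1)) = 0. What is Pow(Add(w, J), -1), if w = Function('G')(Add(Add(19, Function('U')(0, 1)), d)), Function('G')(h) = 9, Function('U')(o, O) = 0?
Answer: Rational(-1, 3585) ≈ -0.00027894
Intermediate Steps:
d = 0 (d = Mul(-4, 0) = 0)
w = 9
Pow(Add(w, J), -1) = Pow(Add(9, -3594), -1) = Pow(-3585, -1) = Rational(-1, 3585)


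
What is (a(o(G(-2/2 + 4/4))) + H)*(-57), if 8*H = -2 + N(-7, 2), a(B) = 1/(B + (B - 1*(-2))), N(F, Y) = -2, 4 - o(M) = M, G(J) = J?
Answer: 114/5 ≈ 22.800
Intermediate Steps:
o(M) = 4 - M
a(B) = 1/(2 + 2*B) (a(B) = 1/(B + (B + 2)) = 1/(B + (2 + B)) = 1/(2 + 2*B))
H = -½ (H = (-2 - 2)/8 = (⅛)*(-4) = -½ ≈ -0.50000)
(a(o(G(-2/2 + 4/4))) + H)*(-57) = (1/(2*(1 + (4 - (-2/2 + 4/4)))) - ½)*(-57) = (1/(2*(1 + (4 - (-2*½ + 4*(¼))))) - ½)*(-57) = (1/(2*(1 + (4 - (-1 + 1)))) - ½)*(-57) = (1/(2*(1 + (4 - 1*0))) - ½)*(-57) = (1/(2*(1 + (4 + 0))) - ½)*(-57) = (1/(2*(1 + 4)) - ½)*(-57) = ((½)/5 - ½)*(-57) = ((½)*(⅕) - ½)*(-57) = (⅒ - ½)*(-57) = -⅖*(-57) = 114/5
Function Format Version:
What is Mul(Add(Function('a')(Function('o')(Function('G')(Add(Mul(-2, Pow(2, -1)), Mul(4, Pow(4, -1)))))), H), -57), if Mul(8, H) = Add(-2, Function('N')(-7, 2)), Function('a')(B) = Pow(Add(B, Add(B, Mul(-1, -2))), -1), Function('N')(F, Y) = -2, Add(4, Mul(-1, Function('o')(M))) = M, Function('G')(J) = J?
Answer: Rational(114, 5) ≈ 22.800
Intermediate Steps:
Function('o')(M) = Add(4, Mul(-1, M))
Function('a')(B) = Pow(Add(2, Mul(2, B)), -1) (Function('a')(B) = Pow(Add(B, Add(B, 2)), -1) = Pow(Add(B, Add(2, B)), -1) = Pow(Add(2, Mul(2, B)), -1))
H = Rational(-1, 2) (H = Mul(Rational(1, 8), Add(-2, -2)) = Mul(Rational(1, 8), -4) = Rational(-1, 2) ≈ -0.50000)
Mul(Add(Function('a')(Function('o')(Function('G')(Add(Mul(-2, Pow(2, -1)), Mul(4, Pow(4, -1)))))), H), -57) = Mul(Add(Mul(Rational(1, 2), Pow(Add(1, Add(4, Mul(-1, Add(Mul(-2, Pow(2, -1)), Mul(4, Pow(4, -1)))))), -1)), Rational(-1, 2)), -57) = Mul(Add(Mul(Rational(1, 2), Pow(Add(1, Add(4, Mul(-1, Add(Mul(-2, Rational(1, 2)), Mul(4, Rational(1, 4)))))), -1)), Rational(-1, 2)), -57) = Mul(Add(Mul(Rational(1, 2), Pow(Add(1, Add(4, Mul(-1, Add(-1, 1)))), -1)), Rational(-1, 2)), -57) = Mul(Add(Mul(Rational(1, 2), Pow(Add(1, Add(4, Mul(-1, 0))), -1)), Rational(-1, 2)), -57) = Mul(Add(Mul(Rational(1, 2), Pow(Add(1, Add(4, 0)), -1)), Rational(-1, 2)), -57) = Mul(Add(Mul(Rational(1, 2), Pow(Add(1, 4), -1)), Rational(-1, 2)), -57) = Mul(Add(Mul(Rational(1, 2), Pow(5, -1)), Rational(-1, 2)), -57) = Mul(Add(Mul(Rational(1, 2), Rational(1, 5)), Rational(-1, 2)), -57) = Mul(Add(Rational(1, 10), Rational(-1, 2)), -57) = Mul(Rational(-2, 5), -57) = Rational(114, 5)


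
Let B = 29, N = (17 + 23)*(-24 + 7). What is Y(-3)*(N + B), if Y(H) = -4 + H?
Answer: 4557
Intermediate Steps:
N = -680 (N = 40*(-17) = -680)
Y(-3)*(N + B) = (-4 - 3)*(-680 + 29) = -7*(-651) = 4557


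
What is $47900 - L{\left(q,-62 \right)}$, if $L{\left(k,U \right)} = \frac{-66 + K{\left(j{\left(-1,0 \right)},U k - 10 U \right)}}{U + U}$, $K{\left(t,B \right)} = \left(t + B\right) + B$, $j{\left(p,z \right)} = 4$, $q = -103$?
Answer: $\frac{96025}{2} \approx 48013.0$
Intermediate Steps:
$K{\left(t,B \right)} = t + 2 B$ ($K{\left(t,B \right)} = \left(B + t\right) + B = t + 2 B$)
$L{\left(k,U \right)} = \frac{-62 - 20 U + 2 U k}{2 U}$ ($L{\left(k,U \right)} = \frac{-66 + \left(4 + 2 \left(U k - 10 U\right)\right)}{U + U} = \frac{-66 + \left(4 + 2 \left(- 10 U + U k\right)\right)}{2 U} = \left(-66 + \left(4 + \left(- 20 U + 2 U k\right)\right)\right) \frac{1}{2 U} = \left(-66 + \left(4 - 20 U + 2 U k\right)\right) \frac{1}{2 U} = \left(-62 - 20 U + 2 U k\right) \frac{1}{2 U} = \frac{-62 - 20 U + 2 U k}{2 U}$)
$47900 - L{\left(q,-62 \right)} = 47900 - \left(-10 - 103 - \frac{31}{-62}\right) = 47900 - \left(-10 - 103 - - \frac{1}{2}\right) = 47900 - \left(-10 - 103 + \frac{1}{2}\right) = 47900 - - \frac{225}{2} = 47900 + \frac{225}{2} = \frac{96025}{2}$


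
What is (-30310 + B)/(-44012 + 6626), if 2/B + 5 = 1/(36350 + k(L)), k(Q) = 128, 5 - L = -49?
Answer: 921380591/1136465859 ≈ 0.81074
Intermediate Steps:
L = 54 (L = 5 - 1*(-49) = 5 + 49 = 54)
B = -72956/182389 (B = 2/(-5 + 1/(36350 + 128)) = 2/(-5 + 1/36478) = 2/(-182389/36478) = 2*(-36478/182389) = -72956/182389 ≈ -0.40000)
(-30310 + B)/(-44012 + 6626) = (-30310 - 72956/182389)/(-44012 + 6626) = -5528283546/182389/(-37386) = -5528283546/182389*(-1/37386) = 921380591/1136465859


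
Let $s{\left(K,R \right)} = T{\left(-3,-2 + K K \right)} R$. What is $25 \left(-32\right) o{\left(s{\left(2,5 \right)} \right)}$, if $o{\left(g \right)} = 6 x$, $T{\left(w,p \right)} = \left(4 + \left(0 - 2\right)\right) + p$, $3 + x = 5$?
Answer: $-9600$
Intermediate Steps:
$x = 2$ ($x = -3 + 5 = 2$)
$T{\left(w,p \right)} = 2 + p$ ($T{\left(w,p \right)} = \left(4 + \left(0 - 2\right)\right) + p = \left(4 - 2\right) + p = 2 + p$)
$s{\left(K,R \right)} = R K^{2}$ ($s{\left(K,R \right)} = \left(2 + \left(-2 + K K\right)\right) R = \left(2 + \left(-2 + K^{2}\right)\right) R = K^{2} R = R K^{2}$)
$o{\left(g \right)} = 12$ ($o{\left(g \right)} = 6 \cdot 2 = 12$)
$25 \left(-32\right) o{\left(s{\left(2,5 \right)} \right)} = 25 \left(-32\right) 12 = \left(-800\right) 12 = -9600$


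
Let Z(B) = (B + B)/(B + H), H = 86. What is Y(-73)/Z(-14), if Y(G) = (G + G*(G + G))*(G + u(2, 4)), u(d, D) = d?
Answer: 13527630/7 ≈ 1.9325e+6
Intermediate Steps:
Z(B) = 2*B/(86 + B) (Z(B) = (B + B)/(B + 86) = (2*B)/(86 + B) = 2*B/(86 + B))
Y(G) = (2 + G)*(G + 2*G**2) (Y(G) = (G + G*(G + G))*(G + 2) = (G + G*(2*G))*(2 + G) = (G + 2*G**2)*(2 + G) = (2 + G)*(G + 2*G**2))
Y(-73)/Z(-14) = (-73*(2 + 2*(-73)**2 + 5*(-73)))/((2*(-14)/(86 - 14))) = (-73*(2 + 2*5329 - 365))/((2*(-14)/72)) = (-73*(2 + 10658 - 365))/((2*(-14)*(1/72))) = (-73*10295)/(-7/18) = -751535*(-18/7) = 13527630/7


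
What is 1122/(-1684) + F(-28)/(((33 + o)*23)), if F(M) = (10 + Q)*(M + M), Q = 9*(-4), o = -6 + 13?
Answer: 88729/96830 ≈ 0.91634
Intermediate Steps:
o = 7
Q = -36
F(M) = -52*M (F(M) = (10 - 36)*(M + M) = -52*M)
1122/(-1684) + F(-28)/(((33 + o)*23)) = 1122/(-1684) + (-52*(-28))/(((33 + 7)*23)) = 1122*(-1/1684) + 1456/((40*23)) = -561/842 + 1456/920 = -561/842 + 1456*(1/920) = -561/842 + 182/115 = 88729/96830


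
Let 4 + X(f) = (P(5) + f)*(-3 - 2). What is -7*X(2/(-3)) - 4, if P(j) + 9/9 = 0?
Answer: -103/3 ≈ -34.333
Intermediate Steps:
P(j) = -1 (P(j) = -1 + 0 = -1)
X(f) = 1 - 5*f (X(f) = -4 + (-1 + f)*(-3 - 2) = -4 + (-1 + f)*(-5) = -4 + (5 - 5*f) = 1 - 5*f)
-7*X(2/(-3)) - 4 = -7*(1 - 10/(-3)) - 4 = -7*(1 - 10*(-1)/3) - 4 = -7*(1 - 5*(-⅔)) - 4 = -7*(1 + 10/3) - 4 = -7*13/3 - 4 = -91/3 - 4 = -103/3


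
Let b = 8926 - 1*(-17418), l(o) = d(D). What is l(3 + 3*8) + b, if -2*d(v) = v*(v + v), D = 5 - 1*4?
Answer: 26343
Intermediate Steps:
D = 1 (D = 5 - 4 = 1)
d(v) = -v² (d(v) = -v*(v + v)/2 = -v*2*v/2 = -v²)
l(o) = -1 (l(o) = -1*1² = -1*1 = -1)
b = 26344 (b = 8926 + 17418 = 26344)
l(3 + 3*8) + b = -1 + 26344 = 26343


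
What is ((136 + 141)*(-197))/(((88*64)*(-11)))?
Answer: 54569/61952 ≈ 0.88083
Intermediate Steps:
((136 + 141)*(-197))/(((88*64)*(-11))) = (277*(-197))/((5632*(-11))) = -54569/(-61952) = -54569*(-1/61952) = 54569/61952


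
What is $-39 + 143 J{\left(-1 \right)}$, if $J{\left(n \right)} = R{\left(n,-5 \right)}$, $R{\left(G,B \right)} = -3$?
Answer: $-468$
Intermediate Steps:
$J{\left(n \right)} = -3$
$-39 + 143 J{\left(-1 \right)} = -39 + 143 \left(-3\right) = -39 - 429 = -468$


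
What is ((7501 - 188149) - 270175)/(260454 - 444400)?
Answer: 450823/183946 ≈ 2.4508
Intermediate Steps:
((7501 - 188149) - 270175)/(260454 - 444400) = (-180648 - 270175)/(-183946) = -450823*(-1/183946) = 450823/183946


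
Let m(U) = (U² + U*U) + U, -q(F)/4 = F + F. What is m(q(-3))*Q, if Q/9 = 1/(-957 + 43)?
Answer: -5292/457 ≈ -11.580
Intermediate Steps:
q(F) = -8*F (q(F) = -4*(F + F) = -8*F)
Q = -9/914 (Q = 9/(-957 + 43) = 9/(-914) = 9*(-1/914) = -9/914 ≈ -0.0098468)
m(U) = U + 2*U² (m(U) = (U² + U²) + U = 2*U² + U = U + 2*U²)
m(q(-3))*Q = ((-8*(-3))*(1 + 2*(-8*(-3))))*(-9/914) = (24*(1 + 2*24))*(-9/914) = (24*(1 + 48))*(-9/914) = (24*49)*(-9/914) = 1176*(-9/914) = -5292/457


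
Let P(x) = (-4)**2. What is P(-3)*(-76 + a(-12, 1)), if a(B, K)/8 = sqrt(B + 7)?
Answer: -1216 + 128*I*sqrt(5) ≈ -1216.0 + 286.22*I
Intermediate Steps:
a(B, K) = 8*sqrt(7 + B) (a(B, K) = 8*sqrt(B + 7) = 8*sqrt(7 + B))
P(x) = 16
P(-3)*(-76 + a(-12, 1)) = 16*(-76 + 8*sqrt(7 - 12)) = 16*(-76 + 8*sqrt(-5)) = 16*(-76 + 8*(I*sqrt(5))) = 16*(-76 + 8*I*sqrt(5)) = -1216 + 128*I*sqrt(5)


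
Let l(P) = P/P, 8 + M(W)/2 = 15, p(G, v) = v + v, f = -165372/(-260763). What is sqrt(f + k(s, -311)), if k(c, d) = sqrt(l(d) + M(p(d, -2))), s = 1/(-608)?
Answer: sqrt(4791433204 + 7555260241*sqrt(15))/86921 ≈ 2.1230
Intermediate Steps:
f = 55124/86921 (f = -165372*(-1/260763) = 55124/86921 ≈ 0.63418)
p(G, v) = 2*v
M(W) = 14 (M(W) = -16 + 2*15 = -16 + 30 = 14)
l(P) = 1
s = -1/608 ≈ -0.0016447
k(c, d) = sqrt(15) (k(c, d) = sqrt(1 + 14) = sqrt(15))
sqrt(f + k(s, -311)) = sqrt(55124/86921 + sqrt(15))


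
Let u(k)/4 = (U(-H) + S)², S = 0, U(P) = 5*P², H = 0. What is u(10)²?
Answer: 0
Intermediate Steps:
u(k) = 0 (u(k) = 4*(5*(-1*0)² + 0)² = 4*(5*0² + 0)² = 4*(5*0 + 0)² = 4*(0 + 0)² = 4*0² = 4*0 = 0)
u(10)² = 0² = 0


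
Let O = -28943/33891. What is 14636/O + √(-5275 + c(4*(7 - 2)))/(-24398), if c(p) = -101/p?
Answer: -496028676/28943 - I*√528005/243980 ≈ -17138.0 - 0.0029783*I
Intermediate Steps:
O = -28943/33891 (O = -28943*1/33891 = -28943/33891 ≈ -0.85400)
14636/O + √(-5275 + c(4*(7 - 2)))/(-24398) = 14636/(-28943/33891) + √(-5275 - 101*1/(4*(7 - 2)))/(-24398) = 14636*(-33891/28943) + √(-5275 - 101/(4*5))*(-1/24398) = -496028676/28943 + √(-5275 - 101/20)*(-1/24398) = -496028676/28943 + √(-105601/20)*(-1/24398) = -496028676/28943 + (I*√528005/10)*(-1/24398) = -496028676/28943 - I*√528005/243980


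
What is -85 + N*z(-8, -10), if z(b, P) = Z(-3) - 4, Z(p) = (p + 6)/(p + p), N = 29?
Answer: -431/2 ≈ -215.50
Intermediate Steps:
Z(p) = (6 + p)/(2*p) (Z(p) = (6 + p)/((2*p)) = (6 + p)*(1/(2*p)) = (6 + p)/(2*p))
z(b, P) = -9/2 (z(b, P) = (½)*(6 - 3)/(-3) - 4 = (½)*(-⅓)*3 - 4 = -½ - 4 = -9/2)
-85 + N*z(-8, -10) = -85 + 29*(-9/2) = -85 - 261/2 = -431/2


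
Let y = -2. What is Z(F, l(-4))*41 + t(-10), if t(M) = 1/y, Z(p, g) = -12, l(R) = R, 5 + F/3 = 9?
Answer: -985/2 ≈ -492.50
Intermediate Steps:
F = 12 (F = -15 + 3*9 = -15 + 27 = 12)
t(M) = -½ (t(M) = 1/(-2) = -½)
Z(F, l(-4))*41 + t(-10) = -12*41 - ½ = -492 - ½ = -985/2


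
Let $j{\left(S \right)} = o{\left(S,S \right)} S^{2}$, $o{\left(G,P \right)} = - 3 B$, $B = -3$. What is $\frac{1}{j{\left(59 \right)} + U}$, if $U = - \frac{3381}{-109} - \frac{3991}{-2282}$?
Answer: $\frac{248738}{7800863263} \approx 3.1886 \cdot 10^{-5}$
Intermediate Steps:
$o{\left(G,P \right)} = 9$ ($o{\left(G,P \right)} = \left(-3\right) \left(-3\right) = 9$)
$j{\left(S \right)} = 9 S^{2}$
$U = \frac{8150461}{248738}$ ($U = \left(-3381\right) \left(- \frac{1}{109}\right) - - \frac{3991}{2282} = \frac{3381}{109} + \frac{3991}{2282} = \frac{8150461}{248738} \approx 32.767$)
$\frac{1}{j{\left(59 \right)} + U} = \frac{1}{9 \cdot 59^{2} + \frac{8150461}{248738}} = \frac{1}{9 \cdot 3481 + \frac{8150461}{248738}} = \frac{1}{31329 + \frac{8150461}{248738}} = \frac{1}{\frac{7800863263}{248738}} = \frac{248738}{7800863263}$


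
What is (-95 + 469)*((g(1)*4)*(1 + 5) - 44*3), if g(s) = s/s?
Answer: -40392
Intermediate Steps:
g(s) = 1
(-95 + 469)*((g(1)*4)*(1 + 5) - 44*3) = (-95 + 469)*((1*4)*(1 + 5) - 44*3) = 374*(4*6 - 132) = 374*(24 - 132) = 374*(-108) = -40392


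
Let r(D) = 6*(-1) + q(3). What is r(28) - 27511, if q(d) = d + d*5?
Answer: -27499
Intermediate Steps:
q(d) = 6*d (q(d) = d + 5*d = 6*d)
r(D) = 12 (r(D) = 6*(-1) + 6*3 = -6 + 18 = 12)
r(28) - 27511 = 12 - 27511 = -27499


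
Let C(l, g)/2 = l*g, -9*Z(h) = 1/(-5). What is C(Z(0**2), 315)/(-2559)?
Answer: -14/2559 ≈ -0.0054709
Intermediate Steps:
Z(h) = 1/45 (Z(h) = -1/9/(-5) = -1/9*(-1/5) = 1/45)
C(l, g) = 2*g*l (C(l, g) = 2*(l*g) = 2*(g*l) = 2*g*l)
C(Z(0**2), 315)/(-2559) = (2*315*(1/45))/(-2559) = 14*(-1/2559) = -14/2559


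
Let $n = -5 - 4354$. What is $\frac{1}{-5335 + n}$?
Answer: $- \frac{1}{9694} \approx -0.00010316$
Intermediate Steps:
$n = -4359$
$\frac{1}{-5335 + n} = \frac{1}{-5335 - 4359} = \frac{1}{-9694} = - \frac{1}{9694}$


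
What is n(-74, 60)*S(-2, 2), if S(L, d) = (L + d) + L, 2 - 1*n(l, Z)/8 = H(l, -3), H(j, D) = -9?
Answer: -176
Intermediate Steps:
n(l, Z) = 88 (n(l, Z) = 16 - 8*(-9) = 16 + 72 = 88)
S(L, d) = d + 2*L
n(-74, 60)*S(-2, 2) = 88*(2 + 2*(-2)) = 88*(2 - 4) = 88*(-2) = -176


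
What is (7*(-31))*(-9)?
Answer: 1953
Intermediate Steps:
(7*(-31))*(-9) = -217*(-9) = 1953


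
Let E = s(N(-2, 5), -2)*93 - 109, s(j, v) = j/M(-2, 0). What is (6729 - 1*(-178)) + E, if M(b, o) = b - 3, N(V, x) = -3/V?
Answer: 67701/10 ≈ 6770.1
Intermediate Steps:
M(b, o) = -3 + b
s(j, v) = -j/5 (s(j, v) = j/(-3 - 2) = j/(-5) = j*(-1/5) = -j/5)
E = -1369/10 (E = -(-3)/(5*(-2))*93 - 109 = -(-3)*(-1)/(5*2)*93 - 109 = -1/5*3/2*93 - 109 = -3/10*93 - 109 = -279/10 - 109 = -1369/10 ≈ -136.90)
(6729 - 1*(-178)) + E = (6729 - 1*(-178)) - 1369/10 = (6729 + 178) - 1369/10 = 6907 - 1369/10 = 67701/10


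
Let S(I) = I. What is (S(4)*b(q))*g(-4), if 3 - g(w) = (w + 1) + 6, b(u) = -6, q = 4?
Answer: 0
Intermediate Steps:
g(w) = -4 - w (g(w) = 3 - ((w + 1) + 6) = 3 - ((1 + w) + 6) = 3 - (7 + w) = 3 + (-7 - w) = -4 - w)
(S(4)*b(q))*g(-4) = (4*(-6))*(-4 - 1*(-4)) = -24*(-4 + 4) = -24*0 = 0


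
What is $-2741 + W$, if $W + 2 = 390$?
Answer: $-2353$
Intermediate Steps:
$W = 388$ ($W = -2 + 390 = 388$)
$-2741 + W = -2741 + 388 = -2353$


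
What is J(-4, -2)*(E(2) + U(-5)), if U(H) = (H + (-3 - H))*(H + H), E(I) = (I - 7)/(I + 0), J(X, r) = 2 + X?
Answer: -55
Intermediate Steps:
E(I) = (-7 + I)/I
U(H) = -6*H
J(-4, -2)*(E(2) + U(-5)) = (2 - 4)*((-7 + 2)/2 - 6*(-5)) = -2*((½)*(-5) + 30) = -2*(-5/2 + 30) = -2*55/2 = -55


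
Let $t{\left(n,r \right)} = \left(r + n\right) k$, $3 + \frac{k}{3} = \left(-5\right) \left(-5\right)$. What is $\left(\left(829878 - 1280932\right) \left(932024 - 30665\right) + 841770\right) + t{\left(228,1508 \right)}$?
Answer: $-406560626040$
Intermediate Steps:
$k = 66$ ($k = -9 + 3 \left(\left(-5\right) \left(-5\right)\right) = -9 + 3 \cdot 25 = -9 + 75 = 66$)
$t{\left(n,r \right)} = 66 n + 66 r$ ($t{\left(n,r \right)} = \left(r + n\right) 66 = \left(n + r\right) 66 = 66 n + 66 r$)
$\left(\left(829878 - 1280932\right) \left(932024 - 30665\right) + 841770\right) + t{\left(228,1508 \right)} = \left(\left(829878 - 1280932\right) \left(932024 - 30665\right) + 841770\right) + \left(66 \cdot 228 + 66 \cdot 1508\right) = \left(\left(-451054\right) 901359 + 841770\right) + \left(15048 + 99528\right) = \left(-406561582386 + 841770\right) + 114576 = -406560740616 + 114576 = -406560626040$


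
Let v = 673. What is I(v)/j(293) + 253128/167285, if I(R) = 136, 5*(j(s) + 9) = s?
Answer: 22066193/5185835 ≈ 4.2551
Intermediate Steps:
j(s) = -9 + s/5
I(v)/j(293) + 253128/167285 = 136/(-9 + (⅕)*293) + 253128/167285 = 136/(-9 + 293/5) + 253128*(1/167285) = 136/(248/5) + 253128/167285 = 136*(5/248) + 253128/167285 = 85/31 + 253128/167285 = 22066193/5185835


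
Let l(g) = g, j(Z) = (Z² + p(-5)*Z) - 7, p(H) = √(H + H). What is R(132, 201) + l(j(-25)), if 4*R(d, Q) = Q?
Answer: 2673/4 - 25*I*√10 ≈ 668.25 - 79.057*I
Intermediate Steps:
p(H) = √2*√H (p(H) = √(2*H) = √2*√H)
j(Z) = -7 + Z² + I*Z*√10 (j(Z) = (Z² + (√2*√(-5))*Z) - 7 = (Z² + (√2*(I*√5))*Z) - 7 = (Z² + (I*√10)*Z) - 7 = (Z² + I*Z*√10) - 7 = -7 + Z² + I*Z*√10)
R(d, Q) = Q/4
R(132, 201) + l(j(-25)) = (¼)*201 + (-7 + (-25)² + I*(-25)*√10) = 201/4 + (-7 + 625 - 25*I*√10) = 201/4 + (618 - 25*I*√10) = 2673/4 - 25*I*√10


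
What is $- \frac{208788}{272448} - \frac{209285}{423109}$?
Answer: $- \frac{12113280131}{9606266736} \approx -1.261$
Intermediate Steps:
$- \frac{208788}{272448} - \frac{209285}{423109} = \left(-208788\right) \frac{1}{272448} - \frac{209285}{423109} = - \frac{17399}{22704} - \frac{209285}{423109} = - \frac{12113280131}{9606266736}$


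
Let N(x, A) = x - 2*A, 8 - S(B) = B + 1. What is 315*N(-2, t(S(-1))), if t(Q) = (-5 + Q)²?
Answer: -6300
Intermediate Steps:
S(B) = 7 - B (S(B) = 8 - (B + 1) = 8 - (1 + B) = 8 + (-1 - B) = 7 - B)
315*N(-2, t(S(-1))) = 315*(-2 - 2*(-5 + (7 - 1*(-1)))²) = 315*(-2 - 2*(-5 + (7 + 1))²) = 315*(-2 - 2*(-5 + 8)²) = 315*(-2 - 2*3²) = 315*(-2 - 2*9) = 315*(-2 - 18) = 315*(-20) = -6300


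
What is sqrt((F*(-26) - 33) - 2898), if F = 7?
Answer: I*sqrt(3113) ≈ 55.794*I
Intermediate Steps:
sqrt((F*(-26) - 33) - 2898) = sqrt((7*(-26) - 33) - 2898) = sqrt((-182 - 33) - 2898) = sqrt(-215 - 2898) = sqrt(-3113) = I*sqrt(3113)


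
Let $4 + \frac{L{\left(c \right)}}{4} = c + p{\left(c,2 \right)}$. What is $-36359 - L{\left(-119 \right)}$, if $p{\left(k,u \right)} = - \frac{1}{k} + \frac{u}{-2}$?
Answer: $- \frac{4267701}{119} \approx -35863.0$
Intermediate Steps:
$p{\left(k,u \right)} = - \frac{1}{k} - \frac{u}{2}$ ($p{\left(k,u \right)} = - \frac{1}{k} + u \left(- \frac{1}{2}\right) = - \frac{1}{k} - \frac{u}{2}$)
$L{\left(c \right)} = -20 - \frac{4}{c} + 4 c$ ($L{\left(c \right)} = -16 + 4 \left(c - \left(1 + \frac{1}{c}\right)\right) = -16 + 4 \left(-1 + c - \frac{1}{c}\right) = -16 - \left(4 - 4 c + \frac{4}{c}\right) = -20 - \frac{4}{c} + 4 c$)
$-36359 - L{\left(-119 \right)} = -36359 - \left(-20 - \frac{4}{-119} + 4 \left(-119\right)\right) = -36359 - \left(-20 - - \frac{4}{119} - 476\right) = -36359 - \left(-20 + \frac{4}{119} - 476\right) = -36359 - - \frac{59020}{119} = -36359 + \frac{59020}{119} = - \frac{4267701}{119}$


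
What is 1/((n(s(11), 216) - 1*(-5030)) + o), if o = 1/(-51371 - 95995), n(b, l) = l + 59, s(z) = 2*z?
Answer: 147366/781776629 ≈ 0.00018850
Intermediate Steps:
n(b, l) = 59 + l
o = -1/147366 (o = 1/(-147366) = -1/147366 ≈ -6.7858e-6)
1/((n(s(11), 216) - 1*(-5030)) + o) = 1/(((59 + 216) - 1*(-5030)) - 1/147366) = 1/((275 + 5030) - 1/147366) = 1/(5305 - 1/147366) = 1/(781776629/147366) = 147366/781776629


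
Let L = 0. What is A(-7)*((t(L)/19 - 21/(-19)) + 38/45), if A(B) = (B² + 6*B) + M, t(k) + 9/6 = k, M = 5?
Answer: 6398/285 ≈ 22.449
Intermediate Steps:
t(k) = -3/2 + k
A(B) = 5 + B² + 6*B (A(B) = (B² + 6*B) + 5 = 5 + B² + 6*B)
A(-7)*((t(L)/19 - 21/(-19)) + 38/45) = (5 + (-7)² + 6*(-7))*(((-3/2 + 0)/19 - 21/(-19)) + 38/45) = (5 + 49 - 42)*((-3/2*1/19 - 21*(-1/19)) + 38*(1/45)) = 12*((-3/38 + 21/19) + 38/45) = 12*(39/38 + 38/45) = 12*(3199/1710) = 6398/285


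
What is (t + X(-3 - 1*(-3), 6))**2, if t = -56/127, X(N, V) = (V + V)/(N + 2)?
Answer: 498436/16129 ≈ 30.903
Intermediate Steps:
X(N, V) = 2*V/(2 + N) (X(N, V) = (2*V)/(2 + N) = 2*V/(2 + N))
t = -56/127 (t = -56*1/127 = -56/127 ≈ -0.44094)
(t + X(-3 - 1*(-3), 6))**2 = (-56/127 + 2*6/(2 + (-3 - 1*(-3))))**2 = (-56/127 + 2*6/(2 + (-3 + 3)))**2 = (-56/127 + 2*6/(2 + 0))**2 = (-56/127 + 2*6/2)**2 = (-56/127 + 2*6*(1/2))**2 = (-56/127 + 6)**2 = (706/127)**2 = 498436/16129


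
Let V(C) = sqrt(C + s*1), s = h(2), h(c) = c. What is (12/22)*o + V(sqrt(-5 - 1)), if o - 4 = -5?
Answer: -6/11 + sqrt(2 + I*sqrt(6)) ≈ 1.0611 + 0.76232*I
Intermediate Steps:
o = -1 (o = 4 - 5 = -1)
s = 2
V(C) = sqrt(2 + C) (V(C) = sqrt(C + 2*1) = sqrt(C + 2) = sqrt(2 + C))
(12/22)*o + V(sqrt(-5 - 1)) = (12/22)*(-1) + sqrt(2 + sqrt(-5 - 1)) = (12*(1/22))*(-1) + sqrt(2 + sqrt(-6)) = (6/11)*(-1) + sqrt(2 + I*sqrt(6)) = -6/11 + sqrt(2 + I*sqrt(6))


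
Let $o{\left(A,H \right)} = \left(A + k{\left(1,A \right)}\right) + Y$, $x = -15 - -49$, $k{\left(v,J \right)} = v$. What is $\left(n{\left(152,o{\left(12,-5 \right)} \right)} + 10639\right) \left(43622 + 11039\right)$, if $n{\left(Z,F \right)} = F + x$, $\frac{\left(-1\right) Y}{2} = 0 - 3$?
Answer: $584435412$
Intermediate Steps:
$x = 34$ ($x = -15 + 49 = 34$)
$Y = 6$ ($Y = - 2 \left(0 - 3\right) = \left(-2\right) \left(-3\right) = 6$)
$o{\left(A,H \right)} = 7 + A$ ($o{\left(A,H \right)} = \left(A + 1\right) + 6 = \left(1 + A\right) + 6 = 7 + A$)
$n{\left(Z,F \right)} = 34 + F$ ($n{\left(Z,F \right)} = F + 34 = 34 + F$)
$\left(n{\left(152,o{\left(12,-5 \right)} \right)} + 10639\right) \left(43622 + 11039\right) = \left(\left(34 + \left(7 + 12\right)\right) + 10639\right) \left(43622 + 11039\right) = \left(\left(34 + 19\right) + 10639\right) 54661 = \left(53 + 10639\right) 54661 = 10692 \cdot 54661 = 584435412$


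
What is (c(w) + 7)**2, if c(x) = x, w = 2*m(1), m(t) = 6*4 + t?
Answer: 3249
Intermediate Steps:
m(t) = 24 + t
w = 50 (w = 2*(24 + 1) = 2*25 = 50)
(c(w) + 7)**2 = (50 + 7)**2 = 57**2 = 3249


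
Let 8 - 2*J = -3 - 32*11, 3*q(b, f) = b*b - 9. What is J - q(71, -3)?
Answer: -8975/6 ≈ -1495.8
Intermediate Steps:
q(b, f) = -3 + b²/3 (q(b, f) = (b*b - 9)/3 = (b² - 9)/3 = (-9 + b²)/3 = -3 + b²/3)
J = 363/2 (J = 4 - (-3 - 32*11)/2 = 4 - (-3 - 352)/2 = 4 - ½*(-355) = 4 + 355/2 = 363/2 ≈ 181.50)
J - q(71, -3) = 363/2 - (-3 + (⅓)*71²) = 363/2 - (-3 + (⅓)*5041) = 363/2 - (-3 + 5041/3) = 363/2 - 1*5032/3 = 363/2 - 5032/3 = -8975/6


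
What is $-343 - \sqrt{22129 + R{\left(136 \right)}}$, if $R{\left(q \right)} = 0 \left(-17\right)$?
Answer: $-343 - \sqrt{22129} \approx -491.76$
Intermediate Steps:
$R{\left(q \right)} = 0$
$-343 - \sqrt{22129 + R{\left(136 \right)}} = -343 - \sqrt{22129 + 0} = -343 - \sqrt{22129}$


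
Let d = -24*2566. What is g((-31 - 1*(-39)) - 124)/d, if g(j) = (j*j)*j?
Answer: 97556/3849 ≈ 25.346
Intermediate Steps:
g(j) = j**3 (g(j) = j**2*j = j**3)
d = -61584
g((-31 - 1*(-39)) - 124)/d = ((-31 - 1*(-39)) - 124)**3/(-61584) = ((-31 + 39) - 124)**3*(-1/61584) = (8 - 124)**3*(-1/61584) = (-116)**3*(-1/61584) = -1560896*(-1/61584) = 97556/3849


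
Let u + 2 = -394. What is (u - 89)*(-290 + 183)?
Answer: 51895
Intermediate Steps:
u = -396 (u = -2 - 394 = -396)
(u - 89)*(-290 + 183) = (-396 - 89)*(-290 + 183) = -485*(-107) = 51895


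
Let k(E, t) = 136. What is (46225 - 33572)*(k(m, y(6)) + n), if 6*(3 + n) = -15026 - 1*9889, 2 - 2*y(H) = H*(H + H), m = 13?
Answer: -101717467/2 ≈ -5.0859e+7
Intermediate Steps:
y(H) = 1 - H**2 (y(H) = 1 - H*(H + H)/2 = 1 - H*2*H/2 = 1 - H**2)
n = -8311/2 (n = -3 + (-15026 - 1*9889)/6 = -3 + (-15026 - 9889)/6 = -3 + (1/6)*(-24915) = -3 - 8305/2 = -8311/2 ≈ -4155.5)
(46225 - 33572)*(k(m, y(6)) + n) = (46225 - 33572)*(136 - 8311/2) = 12653*(-8039/2) = -101717467/2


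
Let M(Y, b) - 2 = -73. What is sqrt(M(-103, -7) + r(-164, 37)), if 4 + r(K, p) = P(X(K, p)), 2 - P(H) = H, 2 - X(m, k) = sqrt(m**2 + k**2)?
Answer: sqrt(-75 + sqrt(28265)) ≈ 9.6500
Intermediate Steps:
X(m, k) = 2 - sqrt(k**2 + m**2) (X(m, k) = 2 - sqrt(m**2 + k**2) = 2 - sqrt(k**2 + m**2))
P(H) = 2 - H
M(Y, b) = -71 (M(Y, b) = 2 - 73 = -71)
r(K, p) = -4 + sqrt(K**2 + p**2) (r(K, p) = -4 + (2 - (2 - sqrt(p**2 + K**2))) = -4 + (2 - (2 - sqrt(K**2 + p**2))) = -4 + (2 + (-2 + sqrt(K**2 + p**2))) = -4 + sqrt(K**2 + p**2))
sqrt(M(-103, -7) + r(-164, 37)) = sqrt(-71 + (-4 + sqrt((-164)**2 + 37**2))) = sqrt(-71 + (-4 + sqrt(26896 + 1369))) = sqrt(-71 + (-4 + sqrt(28265))) = sqrt(-75 + sqrt(28265))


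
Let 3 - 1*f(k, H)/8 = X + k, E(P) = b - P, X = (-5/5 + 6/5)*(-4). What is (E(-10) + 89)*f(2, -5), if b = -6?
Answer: 6696/5 ≈ 1339.2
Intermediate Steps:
X = -⅘ (X = (-5*⅕ + 6*(⅕))*(-4) = (-1 + 6/5)*(-4) = (⅕)*(-4) = -⅘ ≈ -0.80000)
E(P) = -6 - P
f(k, H) = 152/5 - 8*k (f(k, H) = 24 - 8*(-⅘ + k) = 24 + (32/5 - 8*k) = 152/5 - 8*k)
(E(-10) + 89)*f(2, -5) = ((-6 - 1*(-10)) + 89)*(152/5 - 8*2) = ((-6 + 10) + 89)*(152/5 - 16) = (4 + 89)*(72/5) = 93*(72/5) = 6696/5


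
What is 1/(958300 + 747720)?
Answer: 1/1706020 ≈ 5.8616e-7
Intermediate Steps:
1/(958300 + 747720) = 1/1706020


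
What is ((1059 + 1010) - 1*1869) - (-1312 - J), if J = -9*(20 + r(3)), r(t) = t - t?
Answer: 1332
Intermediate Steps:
r(t) = 0
J = -180 (J = -9*(20 + 0) = -9*20 = -180)
((1059 + 1010) - 1*1869) - (-1312 - J) = ((1059 + 1010) - 1*1869) - (-1312 - 1*(-180)) = (2069 - 1869) - (-1312 + 180) = 200 - 1*(-1132) = 200 + 1132 = 1332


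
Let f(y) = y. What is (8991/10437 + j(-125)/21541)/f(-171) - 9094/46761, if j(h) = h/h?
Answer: -3065589583018/15365106788031 ≈ -0.19952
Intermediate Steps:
j(h) = 1
(8991/10437 + j(-125)/21541)/f(-171) - 9094/46761 = (8991/10437 + 1/21541)/(-171) - 9094/46761 = (8991*(1/10437) + 1*(1/21541))*(-1/171) - 9094*1/46761 = (2997/3479 + 1/21541)*(-1/171) - 9094/46761 = (64561856/74941139)*(-1/171) - 9094/46761 = -64561856/12814934769 - 9094/46761 = -3065589583018/15365106788031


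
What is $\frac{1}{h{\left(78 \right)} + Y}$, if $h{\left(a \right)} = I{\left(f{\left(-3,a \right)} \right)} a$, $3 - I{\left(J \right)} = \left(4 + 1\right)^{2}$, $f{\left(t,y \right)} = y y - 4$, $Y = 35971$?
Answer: $\frac{1}{34255} \approx 2.9193 \cdot 10^{-5}$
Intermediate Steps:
$f{\left(t,y \right)} = -4 + y^{2}$ ($f{\left(t,y \right)} = y^{2} - 4 = -4 + y^{2}$)
$I{\left(J \right)} = -22$ ($I{\left(J \right)} = 3 - \left(4 + 1\right)^{2} = 3 - 5^{2} = 3 - 25 = -22$)
$h{\left(a \right)} = - 22 a$
$\frac{1}{h{\left(78 \right)} + Y} = \frac{1}{\left(-22\right) 78 + 35971} = \frac{1}{-1716 + 35971} = \frac{1}{34255}$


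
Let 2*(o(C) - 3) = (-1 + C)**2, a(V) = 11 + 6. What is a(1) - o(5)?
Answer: 6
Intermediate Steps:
a(V) = 17
o(C) = 3 + (-1 + C)**2/2
a(1) - o(5) = 17 - (3 + (-1 + 5)**2/2) = 17 - (3 + (1/2)*4**2) = 17 - (3 + (1/2)*16) = 17 - (3 + 8) = 17 - 1*11 = 17 - 11 = 6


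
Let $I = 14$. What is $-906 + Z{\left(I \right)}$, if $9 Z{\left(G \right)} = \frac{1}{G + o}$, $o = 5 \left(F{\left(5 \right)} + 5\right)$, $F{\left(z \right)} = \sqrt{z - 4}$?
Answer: $- \frac{358775}{396} \approx -906.0$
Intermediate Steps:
$F{\left(z \right)} = \sqrt{-4 + z}$
$o = 30$ ($o = 5 \left(\sqrt{-4 + 5} + 5\right) = 5 \left(\sqrt{1} + 5\right) = 5 \left(1 + 5\right) = 5 \cdot 6 = 30$)
$Z{\left(G \right)} = \frac{1}{9 \left(30 + G\right)}$ ($Z{\left(G \right)} = \frac{1}{9 \left(G + 30\right)} = \frac{1}{9 \left(30 + G\right)}$)
$-906 + Z{\left(I \right)} = -906 + \frac{1}{9 \left(30 + 14\right)} = -906 + \frac{1}{9 \cdot 44} = -906 + \frac{1}{9} \cdot \frac{1}{44} = -906 + \frac{1}{396} = - \frac{358775}{396}$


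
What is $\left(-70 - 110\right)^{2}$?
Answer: $32400$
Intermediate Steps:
$\left(-70 - 110\right)^{2} = \left(-180\right)^{2} = 32400$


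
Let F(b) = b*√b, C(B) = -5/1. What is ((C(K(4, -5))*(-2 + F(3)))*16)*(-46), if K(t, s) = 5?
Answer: -7360 + 11040*√3 ≈ 11762.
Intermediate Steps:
C(B) = -5 (C(B) = -5*1 = -5)
F(b) = b^(3/2)
((C(K(4, -5))*(-2 + F(3)))*16)*(-46) = (-5*(-2 + 3^(3/2))*16)*(-46) = (-5*(-2 + 3*√3)*16)*(-46) = ((10 - 15*√3)*16)*(-46) = (160 - 240*√3)*(-46) = -7360 + 11040*√3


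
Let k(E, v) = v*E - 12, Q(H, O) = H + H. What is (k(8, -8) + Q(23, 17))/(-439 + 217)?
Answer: 5/37 ≈ 0.13514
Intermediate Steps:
Q(H, O) = 2*H
k(E, v) = -12 + E*v (k(E, v) = E*v - 12 = -12 + E*v)
(k(8, -8) + Q(23, 17))/(-439 + 217) = ((-12 + 8*(-8)) + 2*23)/(-439 + 217) = ((-12 - 64) + 46)/(-222) = (-76 + 46)*(-1/222) = -30*(-1/222) = 5/37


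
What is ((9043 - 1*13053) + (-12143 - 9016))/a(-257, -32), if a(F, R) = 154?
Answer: -25169/154 ≈ -163.44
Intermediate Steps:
((9043 - 1*13053) + (-12143 - 9016))/a(-257, -32) = ((9043 - 1*13053) + (-12143 - 9016))/154 = ((9043 - 13053) - 21159)*(1/154) = (-4010 - 21159)*(1/154) = -25169*1/154 = -25169/154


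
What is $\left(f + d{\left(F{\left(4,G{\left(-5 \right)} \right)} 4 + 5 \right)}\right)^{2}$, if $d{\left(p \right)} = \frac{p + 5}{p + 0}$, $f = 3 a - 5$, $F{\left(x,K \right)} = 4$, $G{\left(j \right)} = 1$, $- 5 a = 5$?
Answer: $\frac{20164}{441} \approx 45.723$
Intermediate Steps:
$a = -1$ ($a = \left(- \frac{1}{5}\right) 5 = -1$)
$f = -8$ ($f = 3 \left(-1\right) - 5 = -3 - 5 = -8$)
$d{\left(p \right)} = \frac{5 + p}{p}$
$\left(f + d{\left(F{\left(4,G{\left(-5 \right)} \right)} 4 + 5 \right)}\right)^{2} = \left(-8 + \frac{5 + \left(4 \cdot 4 + 5\right)}{4 \cdot 4 + 5}\right)^{2} = \left(-8 + \frac{5 + \left(16 + 5\right)}{16 + 5}\right)^{2} = \left(-8 + \frac{5 + 21}{21}\right)^{2} = \left(-8 + \frac{1}{21} \cdot 26\right)^{2} = \left(-8 + \frac{26}{21}\right)^{2} = \left(- \frac{142}{21}\right)^{2} = \frac{20164}{441}$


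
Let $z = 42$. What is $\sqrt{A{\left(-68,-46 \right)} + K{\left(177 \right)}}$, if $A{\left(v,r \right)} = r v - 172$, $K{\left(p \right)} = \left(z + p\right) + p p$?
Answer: $2 \sqrt{8626} \approx 185.75$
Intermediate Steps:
$K{\left(p \right)} = 42 + p + p^{2}$ ($K{\left(p \right)} = \left(42 + p\right) + p p = \left(42 + p\right) + p^{2} = 42 + p + p^{2}$)
$A{\left(v,r \right)} = -172 + r v$
$\sqrt{A{\left(-68,-46 \right)} + K{\left(177 \right)}} = \sqrt{\left(-172 - -3128\right) + \left(42 + 177 + 177^{2}\right)} = \sqrt{\left(-172 + 3128\right) + \left(42 + 177 + 31329\right)} = \sqrt{2956 + 31548} = \sqrt{34504} = 2 \sqrt{8626}$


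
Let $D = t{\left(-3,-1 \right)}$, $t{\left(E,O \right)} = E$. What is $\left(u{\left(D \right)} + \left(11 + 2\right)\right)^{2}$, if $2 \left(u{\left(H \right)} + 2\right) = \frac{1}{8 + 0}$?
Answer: $\frac{31329}{256} \approx 122.38$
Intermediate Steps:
$D = -3$
$u{\left(H \right)} = - \frac{31}{16}$ ($u{\left(H \right)} = -2 + \frac{1}{2 \left(8 + 0\right)} = -2 + \frac{1}{2 \cdot 8} = -2 + \frac{1}{2} \cdot \frac{1}{8} = -2 + \frac{1}{16} = - \frac{31}{16}$)
$\left(u{\left(D \right)} + \left(11 + 2\right)\right)^{2} = \left(- \frac{31}{16} + \left(11 + 2\right)\right)^{2} = \left(- \frac{31}{16} + 13\right)^{2} = \left(\frac{177}{16}\right)^{2} = \frac{31329}{256}$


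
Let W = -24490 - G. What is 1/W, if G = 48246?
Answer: -1/72736 ≈ -1.3748e-5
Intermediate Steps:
W = -72736 (W = -24490 - 1*48246 = -24490 - 48246 = -72736)
1/W = 1/(-72736) = -1/72736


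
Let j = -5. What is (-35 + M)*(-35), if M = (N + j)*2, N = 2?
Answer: 1435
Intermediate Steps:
M = -6 (M = (2 - 5)*2 = -3*2 = -6)
(-35 + M)*(-35) = (-35 - 6)*(-35) = -41*(-35) = 1435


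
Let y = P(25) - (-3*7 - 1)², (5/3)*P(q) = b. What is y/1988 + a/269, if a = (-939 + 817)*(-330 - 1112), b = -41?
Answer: 1748000493/2673860 ≈ 653.74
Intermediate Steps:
P(q) = -123/5 (P(q) = (⅗)*(-41) = -123/5)
a = 175924 (a = -122*(-1442) = 175924)
y = -2543/5 (y = -123/5 - (-3*7 - 1)² = -123/5 - (-21 - 1)² = -123/5 - 1*(-22)² = -123/5 - 1*484 = -123/5 - 484 = -2543/5 ≈ -508.60)
y/1988 + a/269 = -2543/5/1988 + 175924/269 = -2543/5*1/1988 + 175924*(1/269) = -2543/9940 + 175924/269 = 1748000493/2673860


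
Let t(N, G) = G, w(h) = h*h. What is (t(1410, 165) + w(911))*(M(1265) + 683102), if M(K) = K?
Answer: 568083465562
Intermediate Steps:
w(h) = h²
(t(1410, 165) + w(911))*(M(1265) + 683102) = (165 + 911²)*(1265 + 683102) = (165 + 829921)*684367 = 830086*684367 = 568083465562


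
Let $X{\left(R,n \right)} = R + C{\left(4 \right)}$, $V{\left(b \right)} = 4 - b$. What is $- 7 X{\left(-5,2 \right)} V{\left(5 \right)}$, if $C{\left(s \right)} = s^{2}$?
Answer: $77$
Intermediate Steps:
$X{\left(R,n \right)} = 16 + R$ ($X{\left(R,n \right)} = R + 4^{2} = R + 16 = 16 + R$)
$- 7 X{\left(-5,2 \right)} V{\left(5 \right)} = - 7 \left(16 - 5\right) \left(4 - 5\right) = \left(-7\right) 11 \left(4 - 5\right) = \left(-77\right) \left(-1\right) = 77$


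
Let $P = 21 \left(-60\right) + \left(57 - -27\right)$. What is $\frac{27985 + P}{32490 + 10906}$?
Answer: $\frac{1411}{2284} \approx 0.61778$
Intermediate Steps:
$P = -1176$ ($P = -1260 + \left(57 + 27\right) = -1260 + 84 = -1176$)
$\frac{27985 + P}{32490 + 10906} = \frac{27985 - 1176}{32490 + 10906} = \frac{26809}{43396} = 26809 \cdot \frac{1}{43396} = \frac{1411}{2284}$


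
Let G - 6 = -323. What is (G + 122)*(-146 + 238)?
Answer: -17940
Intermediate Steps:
G = -317 (G = 6 - 323 = -317)
(G + 122)*(-146 + 238) = (-317 + 122)*(-146 + 238) = -195*92 = -17940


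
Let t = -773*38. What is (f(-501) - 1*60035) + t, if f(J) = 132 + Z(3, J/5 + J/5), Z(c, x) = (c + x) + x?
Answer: -448374/5 ≈ -89675.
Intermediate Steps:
Z(c, x) = c + 2*x
f(J) = 135 + 4*J/5 (f(J) = 132 + (3 + 2*(J/5 + J/5)) = 132 + (3 + 2*(2*J/5)) = 132 + (3 + 4*J/5) = 135 + 4*J/5)
t = -29374
(f(-501) - 1*60035) + t = ((135 + (⅘)*(-501)) - 1*60035) - 29374 = ((135 - 2004/5) - 60035) - 29374 = (-1329/5 - 60035) - 29374 = -301504/5 - 29374 = -448374/5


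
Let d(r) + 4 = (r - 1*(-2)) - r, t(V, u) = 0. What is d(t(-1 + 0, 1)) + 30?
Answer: 28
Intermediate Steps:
d(r) = -2 (d(r) = -4 + ((r - 1*(-2)) - r) = -4 + ((r + 2) - r) = -4 + ((2 + r) - r) = -4 + 2 = -2)
d(t(-1 + 0, 1)) + 30 = -2 + 30 = 28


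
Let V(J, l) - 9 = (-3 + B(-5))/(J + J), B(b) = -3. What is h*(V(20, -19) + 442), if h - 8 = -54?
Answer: -207391/10 ≈ -20739.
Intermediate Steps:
h = -46 (h = 8 - 54 = -46)
V(J, l) = 9 - 3/J (V(J, l) = 9 + (-3 - 3)/(J + J) = 9 - 6*1/(2*J) = 9 - 3/J)
h*(V(20, -19) + 442) = -46*((9 - 3/20) + 442) = -46*(177/20 + 442) = -46*9017/20 = -207391/10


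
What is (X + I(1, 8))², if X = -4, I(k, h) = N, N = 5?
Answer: 1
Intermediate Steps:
I(k, h) = 5
(X + I(1, 8))² = (-4 + 5)² = 1² = 1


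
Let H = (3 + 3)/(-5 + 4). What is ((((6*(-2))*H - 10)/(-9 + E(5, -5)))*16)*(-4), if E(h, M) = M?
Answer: 1984/7 ≈ 283.43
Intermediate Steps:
H = -6 (H = 6/(-1) = 6*(-1) = -6)
((((6*(-2))*H - 10)/(-9 + E(5, -5)))*16)*(-4) = ((((6*(-2))*(-6) - 10)/(-9 - 5))*16)*(-4) = (((-12*(-6) - 10)/(-14))*16)*(-4) = (((72 - 10)*(-1/14))*16)*(-4) = ((62*(-1/14))*16)*(-4) = -31/7*16*(-4) = -496/7*(-4) = 1984/7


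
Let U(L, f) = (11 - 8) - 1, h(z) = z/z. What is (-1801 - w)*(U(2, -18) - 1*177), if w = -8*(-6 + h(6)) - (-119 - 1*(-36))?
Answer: 336700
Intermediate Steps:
h(z) = 1
U(L, f) = 2 (U(L, f) = 3 - 1 = 2)
w = 123 (w = -8*(-6 + 1) - (-119 - 1*(-36)) = -8*(-5) - (-119 + 36) = 40 - 1*(-83) = 40 + 83 = 123)
(-1801 - w)*(U(2, -18) - 1*177) = (-1801 - 1*123)*(2 - 1*177) = (-1801 - 123)*(2 - 177) = -1924*(-175) = 336700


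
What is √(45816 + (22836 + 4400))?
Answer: 2*√18263 ≈ 270.28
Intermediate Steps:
√(45816 + (22836 + 4400)) = √(45816 + 27236) = √73052 = 2*√18263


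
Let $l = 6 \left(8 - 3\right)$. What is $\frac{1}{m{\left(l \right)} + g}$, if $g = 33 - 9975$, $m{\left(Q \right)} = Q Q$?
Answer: $- \frac{1}{9042} \approx -0.0001106$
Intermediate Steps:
$l = 30$ ($l = 6 \cdot 5 = 30$)
$m{\left(Q \right)} = Q^{2}$
$g = -9942$ ($g = 33 - 9975 = -9942$)
$\frac{1}{m{\left(l \right)} + g} = \frac{1}{30^{2} - 9942} = \frac{1}{900 - 9942} = \frac{1}{-9042} = - \frac{1}{9042}$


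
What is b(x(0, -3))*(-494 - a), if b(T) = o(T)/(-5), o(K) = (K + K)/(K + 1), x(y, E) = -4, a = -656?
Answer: -432/5 ≈ -86.400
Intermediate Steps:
o(K) = 2*K/(1 + K) (o(K) = (2*K)/(1 + K) = 2*K/(1 + K))
b(T) = -2*T/(5*(1 + T)) (b(T) = (2*T/(1 + T))/(-5) = (2*T/(1 + T))*(-1/5) = -2*T/(5*(1 + T)))
b(x(0, -3))*(-494 - a) = (-2*(-4)/(5 + 5*(-4)))*(-494 - 1*(-656)) = (-2*(-4)/(5 - 20))*(-494 + 656) = -2*(-4)/(-15)*162 = -2*(-4)*(-1/15)*162 = -8/15*162 = -432/5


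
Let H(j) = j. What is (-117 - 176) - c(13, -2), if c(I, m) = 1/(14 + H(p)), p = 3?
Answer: -4982/17 ≈ -293.06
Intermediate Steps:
c(I, m) = 1/17 (c(I, m) = 1/(14 + 3) = 1/17)
(-117 - 176) - c(13, -2) = (-117 - 176) - 1*1/17 = -293 - 1/17 = -4982/17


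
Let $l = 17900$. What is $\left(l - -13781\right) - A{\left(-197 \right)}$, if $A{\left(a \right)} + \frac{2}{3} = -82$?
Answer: $\frac{95291}{3} \approx 31764.0$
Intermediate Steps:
$A{\left(a \right)} = - \frac{248}{3}$ ($A{\left(a \right)} = - \frac{2}{3} - 82 = - \frac{248}{3}$)
$\left(l - -13781\right) - A{\left(-197 \right)} = \left(17900 - -13781\right) - - \frac{248}{3} = \left(17900 + 13781\right) + \frac{248}{3} = 31681 + \frac{248}{3} = \frac{95291}{3}$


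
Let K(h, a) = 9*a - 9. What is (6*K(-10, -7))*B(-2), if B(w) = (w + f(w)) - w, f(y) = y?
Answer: 864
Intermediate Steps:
K(h, a) = -9 + 9*a
B(w) = w (B(w) = (w + w) - w = 2*w - w = w)
(6*K(-10, -7))*B(-2) = (6*(-9 + 9*(-7)))*(-2) = (6*(-9 - 63))*(-2) = (6*(-72))*(-2) = -432*(-2) = 864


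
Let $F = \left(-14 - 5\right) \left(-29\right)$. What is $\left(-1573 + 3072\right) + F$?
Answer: $2050$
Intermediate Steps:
$F = 551$ ($F = \left(-19\right) \left(-29\right) = 551$)
$\left(-1573 + 3072\right) + F = \left(-1573 + 3072\right) + 551 = 1499 + 551 = 2050$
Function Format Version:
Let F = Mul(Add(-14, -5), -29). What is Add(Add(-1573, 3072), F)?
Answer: 2050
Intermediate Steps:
F = 551 (F = Mul(-19, -29) = 551)
Add(Add(-1573, 3072), F) = Add(Add(-1573, 3072), 551) = Add(1499, 551) = 2050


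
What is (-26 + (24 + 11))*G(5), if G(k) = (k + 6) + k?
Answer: 144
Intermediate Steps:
G(k) = 6 + 2*k (G(k) = (6 + k) + k = 6 + 2*k)
(-26 + (24 + 11))*G(5) = (-26 + (24 + 11))*(6 + 2*5) = (-26 + 35)*(6 + 10) = 9*16 = 144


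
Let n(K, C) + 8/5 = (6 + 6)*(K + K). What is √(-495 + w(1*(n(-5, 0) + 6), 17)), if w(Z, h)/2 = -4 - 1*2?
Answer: 13*I*√3 ≈ 22.517*I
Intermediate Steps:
n(K, C) = -8/5 + 24*K (n(K, C) = -8/5 + (6 + 6)*(K + K) = -8/5 + 12*(2*K) = -8/5 + 24*K)
w(Z, h) = -12 (w(Z, h) = 2*(-4 - 1*2) = 2*(-4 - 2) = 2*(-6) = -12)
√(-495 + w(1*(n(-5, 0) + 6), 17)) = √(-495 - 12) = √(-507) = 13*I*√3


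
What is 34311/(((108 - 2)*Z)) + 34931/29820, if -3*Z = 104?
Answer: -671095679/82183920 ≈ -8.1658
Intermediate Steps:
Z = -104/3 (Z = -⅓*104 = -104/3 ≈ -34.667)
34311/(((108 - 2)*Z)) + 34931/29820 = 34311/(((108 - 2)*(-104/3))) + 34931/29820 = 34311/((106*(-104/3))) + 34931*(1/29820) = 34311/(-11024/3) + 34931/29820 = 34311*(-3/11024) + 34931/29820 = -102933/11024 + 34931/29820 = -671095679/82183920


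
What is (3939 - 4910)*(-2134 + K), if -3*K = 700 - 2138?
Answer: 4820044/3 ≈ 1.6067e+6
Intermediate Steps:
K = 1438/3 (K = -(700 - 2138)/3 = -1/3*(-1438) = 1438/3 ≈ 479.33)
(3939 - 4910)*(-2134 + K) = (3939 - 4910)*(-2134 + 1438/3) = -971*(-4964/3) = 4820044/3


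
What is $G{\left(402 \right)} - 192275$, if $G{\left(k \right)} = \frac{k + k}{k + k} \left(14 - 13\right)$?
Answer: $-192274$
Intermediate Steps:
$G{\left(k \right)} = 1$ ($G{\left(k \right)} = \frac{2 k}{2 k} 1 = 2 k \frac{1}{2 k} 1 = 1 \cdot 1 = 1$)
$G{\left(402 \right)} - 192275 = 1 - 192275 = -192274$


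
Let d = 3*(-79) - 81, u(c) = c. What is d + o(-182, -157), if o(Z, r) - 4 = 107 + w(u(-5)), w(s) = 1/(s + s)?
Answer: -2071/10 ≈ -207.10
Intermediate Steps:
w(s) = 1/(2*s)
d = -318 (d = -237 - 81 = -318)
o(Z, r) = 1109/10 (o(Z, r) = 4 + (107 + (½)/(-5)) = 4 + (107 + (½)*(-⅕)) = 4 + (107 - ⅒) = 4 + 1069/10 = 1109/10)
d + o(-182, -157) = -318 + 1109/10 = -2071/10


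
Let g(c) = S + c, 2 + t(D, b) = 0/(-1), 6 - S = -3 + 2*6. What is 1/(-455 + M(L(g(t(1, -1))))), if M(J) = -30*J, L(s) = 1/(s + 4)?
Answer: -1/425 ≈ -0.0023529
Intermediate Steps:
S = -3 (S = 6 - (-3 + 2*6) = 6 - (-3 + 12) = 6 - 1*9 = 6 - 9 = -3)
t(D, b) = -2 (t(D, b) = -2 + 0/(-1) = -2 + 0*(-1) = -2 + 0 = -2)
g(c) = -3 + c
L(s) = 1/(4 + s)
1/(-455 + M(L(g(t(1, -1))))) = 1/(-455 - 30/(4 + (-3 - 2))) = 1/(-455 - 30/(4 - 5)) = 1/(-455 - 30/(-1)) = 1/(-455 - 30*(-1)) = 1/(-455 + 30) = 1/(-425) = -1/425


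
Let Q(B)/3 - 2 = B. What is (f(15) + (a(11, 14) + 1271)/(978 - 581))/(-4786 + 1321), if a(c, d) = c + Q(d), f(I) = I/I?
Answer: -157/125055 ≈ -0.0012554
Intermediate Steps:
Q(B) = 6 + 3*B
f(I) = 1
a(c, d) = 6 + c + 3*d (a(c, d) = c + (6 + 3*d) = 6 + c + 3*d)
(f(15) + (a(11, 14) + 1271)/(978 - 581))/(-4786 + 1321) = (1 + ((6 + 11 + 3*14) + 1271)/(978 - 581))/(-4786 + 1321) = (1 + ((6 + 11 + 42) + 1271)/397)/(-3465) = (1 + (59 + 1271)*(1/397))*(-1/3465) = (1 + 1330*(1/397))*(-1/3465) = (1 + 1330/397)*(-1/3465) = (1727/397)*(-1/3465) = -157/125055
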